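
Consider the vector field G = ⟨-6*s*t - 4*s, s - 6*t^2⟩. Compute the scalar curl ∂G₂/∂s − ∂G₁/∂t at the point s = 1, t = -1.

∂G₂/∂s = 1
∂G₁/∂t = -6*s
Scalar curl = 6*s + 1
At (1, -1): 7.

7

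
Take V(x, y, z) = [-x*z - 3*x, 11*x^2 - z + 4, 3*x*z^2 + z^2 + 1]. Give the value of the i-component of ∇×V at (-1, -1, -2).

1

(∇×V)_1 = ∂V₃/∂y − ∂V₂/∂z
= 0 − (-1)
= 1
At (-1, -1, -2): 1.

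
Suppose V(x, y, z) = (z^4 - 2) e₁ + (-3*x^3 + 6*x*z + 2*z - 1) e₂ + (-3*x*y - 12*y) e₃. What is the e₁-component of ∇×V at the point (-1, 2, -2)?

(∇×V)_1 = ∂V₃/∂y − ∂V₂/∂z
= -3*x - 12 − (6*x + 2)
= -9*x - 14
At (-1, 2, -2): -5.

-5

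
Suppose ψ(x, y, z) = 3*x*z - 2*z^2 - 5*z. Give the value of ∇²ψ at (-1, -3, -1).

∂²ψ/∂x² = 0
∂²ψ/∂y² = 0
∂²ψ/∂z² = -4
∇²ψ = -4
At (-1, -3, -1): -4.

-4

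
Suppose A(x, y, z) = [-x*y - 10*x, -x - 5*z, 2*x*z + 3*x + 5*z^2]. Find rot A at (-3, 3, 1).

(5, -5, -4)

(∇×A)₁ = ∂A₃/∂y − ∂A₂/∂z = 5
(∇×A)₂ = ∂A₁/∂z − ∂A₃/∂x = -2*z - 3
(∇×A)₃ = ∂A₂/∂x − ∂A₁/∂y = x - 1
∇×A = (5, -2*z - 3, x - 1)
At (-3, 3, 1): (5, -5, -4).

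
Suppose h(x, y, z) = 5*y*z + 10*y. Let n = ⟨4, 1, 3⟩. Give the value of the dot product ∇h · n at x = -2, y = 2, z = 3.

55

∂h/∂x = 0
∂h/∂y = 5*z + 10
∂h/∂z = 5*y
∇h at (-2, 2, 3) = (0, 25, 10)
∇h · n = (0)(4) + (25)(1) + (10)(3) = 55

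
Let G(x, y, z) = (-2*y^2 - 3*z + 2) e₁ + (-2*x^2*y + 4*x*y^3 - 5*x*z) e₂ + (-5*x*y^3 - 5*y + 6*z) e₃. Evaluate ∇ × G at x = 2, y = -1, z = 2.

(-25, -8, -10)

(∇×G)₁ = ∂G₃/∂y − ∂G₂/∂z = -15*x*y^2 + 5*x - 5
(∇×G)₂ = ∂G₁/∂z − ∂G₃/∂x = 5*y^3 - 3
(∇×G)₃ = ∂G₂/∂x − ∂G₁/∂y = -4*x*y + 4*y^3 + 4*y - 5*z
∇×G = (-15*x*y^2 + 5*x - 5, 5*y^3 - 3, -4*x*y + 4*y^3 + 4*y - 5*z)
At (2, -1, 2): (-25, -8, -10).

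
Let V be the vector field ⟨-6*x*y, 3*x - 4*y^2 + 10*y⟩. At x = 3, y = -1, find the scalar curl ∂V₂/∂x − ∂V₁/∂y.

∂V₂/∂x = 3
∂V₁/∂y = -6*x
Scalar curl = 6*x + 3
At (3, -1): 21.

21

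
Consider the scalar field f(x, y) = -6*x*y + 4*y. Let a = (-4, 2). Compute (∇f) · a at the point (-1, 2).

∂f/∂x = -6*y
∂f/∂y = -6*x + 4
∇f at (-1, 2) = (-12, 10)
∇f · a = (-12)(-4) + (10)(2) = 68

68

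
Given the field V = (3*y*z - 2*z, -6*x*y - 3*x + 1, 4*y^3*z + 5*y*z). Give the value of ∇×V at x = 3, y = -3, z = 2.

(226, -11, 9)

(∇×V)₁ = ∂V₃/∂y − ∂V₂/∂z = 12*y^2*z + 5*z
(∇×V)₂ = ∂V₁/∂z − ∂V₃/∂x = 3*y - 2
(∇×V)₃ = ∂V₂/∂x − ∂V₁/∂y = -6*y - 3*z - 3
∇×V = (12*y^2*z + 5*z, 3*y - 2, -6*y - 3*z - 3)
At (3, -3, 2): (226, -11, 9).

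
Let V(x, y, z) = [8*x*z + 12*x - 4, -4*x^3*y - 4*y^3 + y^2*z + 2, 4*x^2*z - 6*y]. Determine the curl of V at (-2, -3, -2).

(∇×V)₁ = ∂V₃/∂y − ∂V₂/∂z = -y^2 - 6
(∇×V)₂ = ∂V₁/∂z − ∂V₃/∂x = -8*x*z + 8*x
(∇×V)₃ = ∂V₂/∂x − ∂V₁/∂y = -12*x^2*y
∇×V = (-y^2 - 6, -8*x*z + 8*x, -12*x^2*y)
At (-2, -3, -2): (-15, -48, 144).

(-15, -48, 144)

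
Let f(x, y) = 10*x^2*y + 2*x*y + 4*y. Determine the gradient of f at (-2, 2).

∂f/∂x = 20*x*y + 2*y
∂f/∂y = 10*x^2 + 2*x + 4
∇f = (20*x*y + 2*y, 10*x^2 + 2*x + 4)
At (-2, 2): (-76, 40).

(-76, 40)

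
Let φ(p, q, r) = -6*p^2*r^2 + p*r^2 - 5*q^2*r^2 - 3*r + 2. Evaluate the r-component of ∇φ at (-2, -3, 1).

-145

(∇φ)_3 = ∂φ/∂r = -12*p^2*r + 2*p*r - 10*q^2*r - 3
At (-2, -3, 1): -145.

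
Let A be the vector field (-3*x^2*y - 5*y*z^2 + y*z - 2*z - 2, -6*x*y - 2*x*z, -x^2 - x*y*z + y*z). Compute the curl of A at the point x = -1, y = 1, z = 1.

(0, -12, -1)

(∇×A)₁ = ∂A₃/∂y − ∂A₂/∂z = -x*z + 2*x + z
(∇×A)₂ = ∂A₁/∂z − ∂A₃/∂x = 2*x - 9*y*z + y - 2
(∇×A)₃ = ∂A₂/∂x − ∂A₁/∂y = 3*x^2 - 6*y + 5*z^2 - 3*z
∇×A = (-x*z + 2*x + z, 2*x - 9*y*z + y - 2, 3*x^2 - 6*y + 5*z^2 - 3*z)
At (-1, 1, 1): (0, -12, -1).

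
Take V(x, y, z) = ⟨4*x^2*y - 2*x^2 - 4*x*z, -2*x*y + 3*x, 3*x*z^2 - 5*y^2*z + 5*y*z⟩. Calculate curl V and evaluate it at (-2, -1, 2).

(30, -4, -11)

(∇×V)₁ = ∂V₃/∂y − ∂V₂/∂z = -10*y*z + 5*z
(∇×V)₂ = ∂V₁/∂z − ∂V₃/∂x = -4*x - 3*z^2
(∇×V)₃ = ∂V₂/∂x − ∂V₁/∂y = -4*x^2 - 2*y + 3
∇×V = (-10*y*z + 5*z, -4*x - 3*z^2, -4*x^2 - 2*y + 3)
At (-2, -1, 2): (30, -4, -11).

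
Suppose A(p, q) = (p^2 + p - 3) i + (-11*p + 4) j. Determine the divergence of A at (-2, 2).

-3

∂A₁/∂p = 2*p + 1
∂A₂/∂q = 0
∇·A = 2*p + 1
At (-2, 2): -3.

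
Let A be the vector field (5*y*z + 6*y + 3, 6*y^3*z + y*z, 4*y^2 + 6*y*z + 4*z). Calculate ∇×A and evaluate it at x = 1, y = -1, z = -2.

(∇×A)₁ = ∂A₃/∂y − ∂A₂/∂z = -6*y^3 + 7*y + 6*z
(∇×A)₂ = ∂A₁/∂z − ∂A₃/∂x = 5*y
(∇×A)₃ = ∂A₂/∂x − ∂A₁/∂y = -5*z - 6
∇×A = (-6*y^3 + 7*y + 6*z, 5*y, -5*z - 6)
At (1, -1, -2): (-13, -5, 4).

(-13, -5, 4)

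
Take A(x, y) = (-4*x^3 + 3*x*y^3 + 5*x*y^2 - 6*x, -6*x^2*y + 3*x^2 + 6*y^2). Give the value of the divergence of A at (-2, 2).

∂A₁/∂x = -12*x^2 + 3*y^3 + 5*y^2 - 6
∂A₂/∂y = -6*x^2 + 12*y
∇·A = -18*x^2 + 3*y^3 + 5*y^2 + 12*y - 6
At (-2, 2): -10.

-10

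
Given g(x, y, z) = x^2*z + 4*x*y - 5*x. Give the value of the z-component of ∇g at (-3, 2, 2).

9

(∇g)_3 = ∂g/∂z = x^2
At (-3, 2, 2): 9.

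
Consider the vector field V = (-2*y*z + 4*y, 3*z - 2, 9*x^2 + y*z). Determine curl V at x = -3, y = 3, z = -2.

(-5, 48, -8)

(∇×V)₁ = ∂V₃/∂y − ∂V₂/∂z = z - 3
(∇×V)₂ = ∂V₁/∂z − ∂V₃/∂x = -18*x - 2*y
(∇×V)₃ = ∂V₂/∂x − ∂V₁/∂y = 2*z - 4
∇×V = (z - 3, -18*x - 2*y, 2*z - 4)
At (-3, 3, -2): (-5, 48, -8).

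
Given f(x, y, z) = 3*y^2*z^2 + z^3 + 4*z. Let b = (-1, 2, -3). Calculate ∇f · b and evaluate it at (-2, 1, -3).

∂f/∂x = 0
∂f/∂y = 6*y*z^2
∂f/∂z = 6*y^2*z + 3*z^2 + 4
∇f at (-2, 1, -3) = (0, 54, 13)
∇f · b = (0)(-1) + (54)(2) + (13)(-3) = 69

69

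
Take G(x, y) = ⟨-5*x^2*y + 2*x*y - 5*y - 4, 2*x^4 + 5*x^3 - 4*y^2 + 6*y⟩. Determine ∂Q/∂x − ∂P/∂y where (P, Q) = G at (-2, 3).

25

∂G₂/∂x = 8*x^3 + 15*x^2
∂G₁/∂y = -5*x^2 + 2*x - 5
Scalar curl = 8*x^3 + 20*x^2 - 2*x + 5
At (-2, 3): 25.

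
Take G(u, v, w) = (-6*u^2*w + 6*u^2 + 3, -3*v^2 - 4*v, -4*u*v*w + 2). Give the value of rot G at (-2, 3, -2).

(∇×G)₁ = ∂G₃/∂v − ∂G₂/∂w = -4*u*w
(∇×G)₂ = ∂G₁/∂w − ∂G₃/∂u = -6*u^2 + 4*v*w
(∇×G)₃ = ∂G₂/∂u − ∂G₁/∂v = 0
∇×G = (-4*u*w, -6*u^2 + 4*v*w, 0)
At (-2, 3, -2): (-16, -48, 0).

(-16, -48, 0)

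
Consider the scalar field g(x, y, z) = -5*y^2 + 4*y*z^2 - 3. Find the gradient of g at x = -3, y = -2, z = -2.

∂g/∂x = 0
∂g/∂y = -10*y + 4*z^2
∂g/∂z = 8*y*z
∇g = (0, -10*y + 4*z^2, 8*y*z)
At (-3, -2, -2): (0, 36, 32).

(0, 36, 32)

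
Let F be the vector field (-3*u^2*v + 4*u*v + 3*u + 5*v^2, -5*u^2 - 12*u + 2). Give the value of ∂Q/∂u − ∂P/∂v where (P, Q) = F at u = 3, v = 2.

∂F₂/∂u = -10*u - 12
∂F₁/∂v = -3*u^2 + 4*u + 10*v
Scalar curl = 3*u^2 - 14*u - 10*v - 12
At (3, 2): -47.

-47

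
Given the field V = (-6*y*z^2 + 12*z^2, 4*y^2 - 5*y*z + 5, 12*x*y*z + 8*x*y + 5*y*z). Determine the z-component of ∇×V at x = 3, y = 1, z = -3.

54

(∇×V)_3 = ∂V₂/∂x − ∂V₁/∂y
= 0 − (-6*z^2)
= 6*z^2
At (3, 1, -3): 54.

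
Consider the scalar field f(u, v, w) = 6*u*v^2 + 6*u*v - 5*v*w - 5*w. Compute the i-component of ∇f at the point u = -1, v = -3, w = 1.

36

(∇f)_1 = ∂f/∂u = 6*v^2 + 6*v
At (-1, -3, 1): 36.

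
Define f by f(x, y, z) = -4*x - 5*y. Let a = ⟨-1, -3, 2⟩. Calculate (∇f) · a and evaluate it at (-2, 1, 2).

∂f/∂x = -4
∂f/∂y = -5
∂f/∂z = 0
∇f at (-2, 1, 2) = (-4, -5, 0)
∇f · a = (-4)(-1) + (-5)(-3) + (0)(2) = 19

19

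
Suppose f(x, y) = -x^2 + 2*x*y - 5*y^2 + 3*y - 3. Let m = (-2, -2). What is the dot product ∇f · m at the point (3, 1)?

∂f/∂x = -2*x + 2*y
∂f/∂y = 2*x - 10*y + 3
∇f at (3, 1) = (-4, -1)
∇f · m = (-4)(-2) + (-1)(-2) = 10

10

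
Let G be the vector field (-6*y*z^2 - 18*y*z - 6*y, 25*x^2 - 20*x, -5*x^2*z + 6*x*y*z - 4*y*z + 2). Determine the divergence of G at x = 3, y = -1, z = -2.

-59

∂G₁/∂x = 0
∂G₂/∂y = 0
∂G₃/∂z = -5*x^2 + 6*x*y - 4*y
∇·G = -5*x^2 + 6*x*y - 4*y
At (3, -1, -2): -59.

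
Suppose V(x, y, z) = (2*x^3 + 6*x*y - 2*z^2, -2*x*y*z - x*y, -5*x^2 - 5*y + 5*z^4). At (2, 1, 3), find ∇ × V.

(∇×V)₁ = ∂V₃/∂y − ∂V₂/∂z = 2*x*y - 5
(∇×V)₂ = ∂V₁/∂z − ∂V₃/∂x = 10*x - 4*z
(∇×V)₃ = ∂V₂/∂x − ∂V₁/∂y = -6*x - 2*y*z - y
∇×V = (2*x*y - 5, 10*x - 4*z, -6*x - 2*y*z - y)
At (2, 1, 3): (-1, 8, -19).

(-1, 8, -19)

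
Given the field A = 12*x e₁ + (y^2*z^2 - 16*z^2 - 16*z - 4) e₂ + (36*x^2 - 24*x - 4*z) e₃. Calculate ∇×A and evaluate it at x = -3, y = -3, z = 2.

(∇×A)₁ = ∂A₃/∂y − ∂A₂/∂z = -2*y^2*z + 32*z + 16
(∇×A)₂ = ∂A₁/∂z − ∂A₃/∂x = -72*x + 24
(∇×A)₃ = ∂A₂/∂x − ∂A₁/∂y = 0
∇×A = (-2*y^2*z + 32*z + 16, -72*x + 24, 0)
At (-3, -3, 2): (44, 240, 0).

(44, 240, 0)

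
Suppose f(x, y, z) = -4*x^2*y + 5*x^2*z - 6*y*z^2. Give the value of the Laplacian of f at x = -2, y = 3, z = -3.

∂²f/∂x² = 2*(-4*y + 5*z)
∂²f/∂y² = 0
∂²f/∂z² = -12*y
∇²f = -20*y + 10*z
At (-2, 3, -3): -90.

-90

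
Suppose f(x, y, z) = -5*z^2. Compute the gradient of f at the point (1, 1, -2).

∂f/∂x = 0
∂f/∂y = 0
∂f/∂z = -10*z
∇f = (0, 0, -10*z)
At (1, 1, -2): (0, 0, 20).

(0, 0, 20)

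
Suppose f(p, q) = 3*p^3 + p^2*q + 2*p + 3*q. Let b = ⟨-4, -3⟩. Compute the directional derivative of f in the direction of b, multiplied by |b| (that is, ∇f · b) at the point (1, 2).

-72

∂f/∂p = 9*p^2 + 2*p*q + 2
∂f/∂q = p^2 + 3
∇f at (1, 2) = (15, 4)
∇f · b = (15)(-4) + (4)(-3) = -72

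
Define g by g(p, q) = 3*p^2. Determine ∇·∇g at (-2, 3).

6

∂²g/∂p² = 6
∂²g/∂q² = 0
∇²g = 6
At (-2, 3): 6.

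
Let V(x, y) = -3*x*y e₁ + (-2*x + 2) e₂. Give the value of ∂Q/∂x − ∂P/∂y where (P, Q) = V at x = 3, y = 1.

∂V₂/∂x = -2
∂V₁/∂y = -3*x
Scalar curl = 3*x - 2
At (3, 1): 7.

7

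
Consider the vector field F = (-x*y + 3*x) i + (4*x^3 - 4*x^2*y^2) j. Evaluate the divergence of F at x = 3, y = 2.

-143

∂F₁/∂x = -y + 3
∂F₂/∂y = -8*x^2*y
∇·F = -8*x^2*y - y + 3
At (3, 2): -143.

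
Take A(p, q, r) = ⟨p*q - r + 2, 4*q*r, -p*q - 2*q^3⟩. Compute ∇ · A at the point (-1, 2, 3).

14

∂A₁/∂p = q
∂A₂/∂q = 4*r
∂A₃/∂r = 0
∇·A = q + 4*r
At (-1, 2, 3): 14.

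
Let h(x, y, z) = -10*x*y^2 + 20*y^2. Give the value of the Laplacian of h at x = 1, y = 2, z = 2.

∂²h/∂x² = 0
∂²h/∂y² = 20*(-x + 2)
∂²h/∂z² = 0
∇²h = -20*x + 40
At (1, 2, 2): 20.

20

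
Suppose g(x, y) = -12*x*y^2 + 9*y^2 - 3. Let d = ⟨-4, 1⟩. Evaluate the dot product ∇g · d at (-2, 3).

∂g/∂x = -12*y^2
∂g/∂y = -24*x*y + 18*y
∇g at (-2, 3) = (-108, 198)
∇g · d = (-108)(-4) + (198)(1) = 630

630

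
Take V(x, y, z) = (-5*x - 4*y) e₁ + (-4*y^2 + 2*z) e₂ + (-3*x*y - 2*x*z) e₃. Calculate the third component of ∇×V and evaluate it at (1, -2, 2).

4

(∇×V)_3 = ∂V₂/∂x − ∂V₁/∂y
= 0 − (-4)
= 4
At (1, -2, 2): 4.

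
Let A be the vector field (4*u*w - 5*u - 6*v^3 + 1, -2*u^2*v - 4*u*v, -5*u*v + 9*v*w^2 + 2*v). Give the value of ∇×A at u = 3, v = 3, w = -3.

(∇×A)₁ = ∂A₃/∂v − ∂A₂/∂w = -5*u + 9*w^2 + 2
(∇×A)₂ = ∂A₁/∂w − ∂A₃/∂u = 4*u + 5*v
(∇×A)₃ = ∂A₂/∂u − ∂A₁/∂v = -4*u*v + 18*v^2 - 4*v
∇×A = (-5*u + 9*w^2 + 2, 4*u + 5*v, -4*u*v + 18*v^2 - 4*v)
At (3, 3, -3): (68, 27, 114).

(68, 27, 114)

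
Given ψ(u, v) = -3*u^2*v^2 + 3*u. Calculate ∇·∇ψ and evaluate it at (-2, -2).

-48

∂²ψ/∂u² = -6*v^2
∂²ψ/∂v² = -6*u^2
∇²ψ = -6*u^2 - 6*v^2
At (-2, -2): -48.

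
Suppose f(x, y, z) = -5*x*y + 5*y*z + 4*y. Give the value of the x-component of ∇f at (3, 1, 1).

(∇f)_1 = ∂f/∂x = -5*y
At (3, 1, 1): -5.

-5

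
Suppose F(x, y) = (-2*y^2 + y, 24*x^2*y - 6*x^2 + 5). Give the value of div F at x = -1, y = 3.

24

∂F₁/∂x = 0
∂F₂/∂y = 24*x^2
∇·F = 24*x^2
At (-1, 3): 24.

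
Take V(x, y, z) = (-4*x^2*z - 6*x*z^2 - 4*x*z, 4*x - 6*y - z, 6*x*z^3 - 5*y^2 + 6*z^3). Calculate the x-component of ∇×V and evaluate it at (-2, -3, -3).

31

(∇×V)_1 = ∂V₃/∂y − ∂V₂/∂z
= -10*y − (-1)
= -10*y + 1
At (-2, -3, -3): 31.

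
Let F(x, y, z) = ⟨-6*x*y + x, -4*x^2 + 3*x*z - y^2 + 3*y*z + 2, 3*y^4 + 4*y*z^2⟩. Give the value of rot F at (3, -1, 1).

(-14, 0, -3)

(∇×F)₁ = ∂F₃/∂y − ∂F₂/∂z = -3*x + 12*y^3 - 3*y + 4*z^2
(∇×F)₂ = ∂F₁/∂z − ∂F₃/∂x = 0
(∇×F)₃ = ∂F₂/∂x − ∂F₁/∂y = -2*x + 3*z
∇×F = (-3*x + 12*y^3 - 3*y + 4*z^2, 0, -2*x + 3*z)
At (3, -1, 1): (-14, 0, -3).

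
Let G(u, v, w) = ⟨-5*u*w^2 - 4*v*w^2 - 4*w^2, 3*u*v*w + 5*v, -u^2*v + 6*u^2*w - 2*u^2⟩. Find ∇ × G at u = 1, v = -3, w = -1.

(8, 4, 13)

(∇×G)₁ = ∂G₃/∂v − ∂G₂/∂w = -u^2 - 3*u*v
(∇×G)₂ = ∂G₁/∂w − ∂G₃/∂u = 2*u*v - 22*u*w + 4*u - 8*v*w - 8*w
(∇×G)₃ = ∂G₂/∂u − ∂G₁/∂v = 3*v*w + 4*w^2
∇×G = (-u^2 - 3*u*v, 2*u*v - 22*u*w + 4*u - 8*v*w - 8*w, 3*v*w + 4*w^2)
At (1, -3, -1): (8, 4, 13).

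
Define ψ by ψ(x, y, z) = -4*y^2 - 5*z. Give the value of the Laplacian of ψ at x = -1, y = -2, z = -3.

∂²ψ/∂x² = 0
∂²ψ/∂y² = -8
∂²ψ/∂z² = 0
∇²ψ = -8
At (-1, -2, -3): -8.

-8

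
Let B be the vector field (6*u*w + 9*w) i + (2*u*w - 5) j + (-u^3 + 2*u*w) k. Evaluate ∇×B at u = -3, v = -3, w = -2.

(6, 22, -4)

(∇×B)₁ = ∂B₃/∂v − ∂B₂/∂w = -2*u
(∇×B)₂ = ∂B₁/∂w − ∂B₃/∂u = 3*u^2 + 6*u - 2*w + 9
(∇×B)₃ = ∂B₂/∂u − ∂B₁/∂v = 2*w
∇×B = (-2*u, 3*u^2 + 6*u - 2*w + 9, 2*w)
At (-3, -3, -2): (6, 22, -4).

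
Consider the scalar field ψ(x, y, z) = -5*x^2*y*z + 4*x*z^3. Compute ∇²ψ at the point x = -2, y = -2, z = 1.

∂²ψ/∂x² = -10*y*z
∂²ψ/∂y² = 0
∂²ψ/∂z² = 24*x*z
∇²ψ = 24*x*z - 10*y*z
At (-2, -2, 1): -28.

-28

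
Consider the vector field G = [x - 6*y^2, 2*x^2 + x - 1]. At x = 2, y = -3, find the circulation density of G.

∂G₂/∂x = 4*x + 1
∂G₁/∂y = -12*y
Scalar curl = 4*x + 12*y + 1
At (2, -3): -27.

-27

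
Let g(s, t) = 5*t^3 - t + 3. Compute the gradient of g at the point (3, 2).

∂g/∂s = 0
∂g/∂t = 15*t^2 - 1
∇g = (0, 15*t^2 - 1)
At (3, 2): (0, 59).

(0, 59)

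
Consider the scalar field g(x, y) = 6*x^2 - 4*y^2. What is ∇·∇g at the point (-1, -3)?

∂²g/∂x² = 12
∂²g/∂y² = -8
∇²g = 4
At (-1, -3): 4.

4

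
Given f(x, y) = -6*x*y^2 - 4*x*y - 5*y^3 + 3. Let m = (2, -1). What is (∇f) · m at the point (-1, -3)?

83

∂f/∂x = -6*y^2 - 4*y
∂f/∂y = -12*x*y - 4*x - 15*y^2
∇f at (-1, -3) = (-42, -167)
∇f · m = (-42)(2) + (-167)(-1) = 83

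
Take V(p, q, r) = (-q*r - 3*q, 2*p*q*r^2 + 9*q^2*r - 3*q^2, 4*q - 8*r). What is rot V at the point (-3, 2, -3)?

(∇×V)₁ = ∂V₃/∂q − ∂V₂/∂r = -4*p*q*r - 9*q^2 + 4
(∇×V)₂ = ∂V₁/∂r − ∂V₃/∂p = -q
(∇×V)₃ = ∂V₂/∂p − ∂V₁/∂q = 2*q*r^2 + r + 3
∇×V = (-4*p*q*r - 9*q^2 + 4, -q, 2*q*r^2 + r + 3)
At (-3, 2, -3): (-104, -2, 36).

(-104, -2, 36)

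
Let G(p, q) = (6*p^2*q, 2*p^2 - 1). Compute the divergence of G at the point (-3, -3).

108

∂G₁/∂p = 12*p*q
∂G₂/∂q = 0
∇·G = 12*p*q
At (-3, -3): 108.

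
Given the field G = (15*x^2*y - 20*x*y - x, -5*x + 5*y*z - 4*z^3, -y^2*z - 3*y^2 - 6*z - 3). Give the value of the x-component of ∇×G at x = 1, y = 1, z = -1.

3

(∇×G)_1 = ∂G₃/∂y − ∂G₂/∂z
= -2*y*z - 6*y − (5*y - 12*z^2)
= -2*y*z - 11*y + 12*z^2
At (1, 1, -1): 3.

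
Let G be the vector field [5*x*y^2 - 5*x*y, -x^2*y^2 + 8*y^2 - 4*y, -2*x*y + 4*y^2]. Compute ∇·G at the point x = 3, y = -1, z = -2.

∂G₁/∂x = 5*y^2 - 5*y
∂G₂/∂y = -2*x^2*y + 16*y - 4
∂G₃/∂z = 0
∇·G = -2*x^2*y + 5*y^2 + 11*y - 4
At (3, -1, -2): 8.

8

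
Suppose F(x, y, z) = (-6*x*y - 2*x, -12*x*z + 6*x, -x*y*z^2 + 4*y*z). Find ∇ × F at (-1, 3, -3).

(∇×F)₁ = ∂F₃/∂y − ∂F₂/∂z = -x*z^2 + 12*x + 4*z
(∇×F)₂ = ∂F₁/∂z − ∂F₃/∂x = y*z^2
(∇×F)₃ = ∂F₂/∂x − ∂F₁/∂y = 6*x - 12*z + 6
∇×F = (-x*z^2 + 12*x + 4*z, y*z^2, 6*x - 12*z + 6)
At (-1, 3, -3): (-15, 27, 36).

(-15, 27, 36)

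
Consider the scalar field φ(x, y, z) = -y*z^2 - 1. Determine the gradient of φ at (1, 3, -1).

(0, -1, 6)

∂φ/∂x = 0
∂φ/∂y = -z^2
∂φ/∂z = -2*y*z
∇φ = (0, -z^2, -2*y*z)
At (1, 3, -1): (0, -1, 6).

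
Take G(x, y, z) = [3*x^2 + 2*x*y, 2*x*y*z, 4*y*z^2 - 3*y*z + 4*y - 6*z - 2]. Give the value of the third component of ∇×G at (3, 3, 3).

(∇×G)_3 = ∂G₂/∂x − ∂G₁/∂y
= 2*y*z − (2*x)
= -2*x + 2*y*z
At (3, 3, 3): 12.

12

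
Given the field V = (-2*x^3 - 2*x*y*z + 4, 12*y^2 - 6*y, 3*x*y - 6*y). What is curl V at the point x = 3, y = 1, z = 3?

(3, -9, 18)

(∇×V)₁ = ∂V₃/∂y − ∂V₂/∂z = 3*x - 6
(∇×V)₂ = ∂V₁/∂z − ∂V₃/∂x = -2*x*y - 3*y
(∇×V)₃ = ∂V₂/∂x − ∂V₁/∂y = 2*x*z
∇×V = (3*x - 6, -2*x*y - 3*y, 2*x*z)
At (3, 1, 3): (3, -9, 18).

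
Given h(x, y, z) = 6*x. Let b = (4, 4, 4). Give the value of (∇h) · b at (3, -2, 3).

∂h/∂x = 6
∂h/∂y = 0
∂h/∂z = 0
∇h at (3, -2, 3) = (6, 0, 0)
∇h · b = (6)(4) + (0)(4) + (0)(4) = 24

24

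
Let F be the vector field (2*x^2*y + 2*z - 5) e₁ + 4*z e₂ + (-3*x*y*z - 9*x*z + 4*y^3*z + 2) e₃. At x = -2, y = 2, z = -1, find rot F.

(-58, -13, -8)

(∇×F)₁ = ∂F₃/∂y − ∂F₂/∂z = -3*x*z + 12*y^2*z - 4
(∇×F)₂ = ∂F₁/∂z − ∂F₃/∂x = 3*y*z + 9*z + 2
(∇×F)₃ = ∂F₂/∂x − ∂F₁/∂y = -2*x^2
∇×F = (-3*x*z + 12*y^2*z - 4, 3*y*z + 9*z + 2, -2*x^2)
At (-2, 2, -1): (-58, -13, -8).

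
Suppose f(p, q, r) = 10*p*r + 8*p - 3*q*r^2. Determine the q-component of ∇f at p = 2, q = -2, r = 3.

(∇f)_2 = ∂f/∂q = -3*r^2
At (2, -2, 3): -27.

-27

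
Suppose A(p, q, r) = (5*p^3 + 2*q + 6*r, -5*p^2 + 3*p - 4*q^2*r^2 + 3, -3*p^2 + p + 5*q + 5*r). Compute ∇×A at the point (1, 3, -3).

(∇×A)₁ = ∂A₃/∂q − ∂A₂/∂r = 8*q^2*r + 5
(∇×A)₂ = ∂A₁/∂r − ∂A₃/∂p = 6*p + 5
(∇×A)₃ = ∂A₂/∂p − ∂A₁/∂q = -10*p + 1
∇×A = (8*q^2*r + 5, 6*p + 5, -10*p + 1)
At (1, 3, -3): (-211, 11, -9).

(-211, 11, -9)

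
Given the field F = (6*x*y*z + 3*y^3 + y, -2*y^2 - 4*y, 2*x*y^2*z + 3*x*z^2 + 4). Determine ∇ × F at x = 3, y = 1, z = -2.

(∇×F)₁ = ∂F₃/∂y − ∂F₂/∂z = 4*x*y*z
(∇×F)₂ = ∂F₁/∂z − ∂F₃/∂x = 6*x*y - 2*y^2*z - 3*z^2
(∇×F)₃ = ∂F₂/∂x − ∂F₁/∂y = -6*x*z - 9*y^2 - 1
∇×F = (4*x*y*z, 6*x*y - 2*y^2*z - 3*z^2, -6*x*z - 9*y^2 - 1)
At (3, 1, -2): (-24, 10, 26).

(-24, 10, 26)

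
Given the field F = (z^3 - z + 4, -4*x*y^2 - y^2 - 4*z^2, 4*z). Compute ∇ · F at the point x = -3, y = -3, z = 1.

-62

∂F₁/∂x = 0
∂F₂/∂y = -8*x*y - 2*y
∂F₃/∂z = 4
∇·F = -8*x*y - 2*y + 4
At (-3, -3, 1): -62.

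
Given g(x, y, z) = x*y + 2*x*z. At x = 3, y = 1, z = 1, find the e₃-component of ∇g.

(∇g)_3 = ∂g/∂z = 2*x
At (3, 1, 1): 6.

6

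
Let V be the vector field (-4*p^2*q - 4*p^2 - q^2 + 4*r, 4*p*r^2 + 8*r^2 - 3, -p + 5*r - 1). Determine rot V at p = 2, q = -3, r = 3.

(-96, 5, 46)

(∇×V)₁ = ∂V₃/∂q − ∂V₂/∂r = -8*p*r - 16*r
(∇×V)₂ = ∂V₁/∂r − ∂V₃/∂p = 5
(∇×V)₃ = ∂V₂/∂p − ∂V₁/∂q = 4*p^2 + 2*q + 4*r^2
∇×V = (-8*p*r - 16*r, 5, 4*p^2 + 2*q + 4*r^2)
At (2, -3, 3): (-96, 5, 46).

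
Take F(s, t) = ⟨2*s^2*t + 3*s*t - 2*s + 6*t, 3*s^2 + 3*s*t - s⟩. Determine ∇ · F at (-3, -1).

-2

∂F₁/∂s = 4*s*t + 3*t - 2
∂F₂/∂t = 3*s
∇·F = 4*s*t + 3*s + 3*t - 2
At (-3, -1): -2.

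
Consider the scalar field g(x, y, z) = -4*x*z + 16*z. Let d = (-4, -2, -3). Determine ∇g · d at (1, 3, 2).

∂g/∂x = -4*z
∂g/∂y = 0
∂g/∂z = -4*x + 16
∇g at (1, 3, 2) = (-8, 0, 12)
∇g · d = (-8)(-4) + (0)(-2) + (12)(-3) = -4

-4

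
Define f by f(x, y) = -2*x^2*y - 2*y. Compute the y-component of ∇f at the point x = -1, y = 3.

-4

(∇f)_2 = ∂f/∂y = -2*x^2 - 2
At (-1, 3): -4.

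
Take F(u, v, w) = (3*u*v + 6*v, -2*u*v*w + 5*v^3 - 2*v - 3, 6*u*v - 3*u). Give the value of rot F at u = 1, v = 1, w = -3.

(8, -3, -3)

(∇×F)₁ = ∂F₃/∂v − ∂F₂/∂w = 2*u*v + 6*u
(∇×F)₂ = ∂F₁/∂w − ∂F₃/∂u = -6*v + 3
(∇×F)₃ = ∂F₂/∂u − ∂F₁/∂v = -3*u - 2*v*w - 6
∇×F = (2*u*v + 6*u, -6*v + 3, -3*u - 2*v*w - 6)
At (1, 1, -3): (8, -3, -3).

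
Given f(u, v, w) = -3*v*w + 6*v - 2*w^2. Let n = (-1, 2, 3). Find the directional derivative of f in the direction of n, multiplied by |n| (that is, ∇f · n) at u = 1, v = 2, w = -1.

∂f/∂u = 0
∂f/∂v = -3*w + 6
∂f/∂w = -3*v - 4*w
∇f at (1, 2, -1) = (0, 9, -2)
∇f · n = (0)(-1) + (9)(2) + (-2)(3) = 12

12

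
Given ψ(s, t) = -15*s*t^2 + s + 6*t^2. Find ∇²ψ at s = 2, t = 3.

∂²ψ/∂s² = 0
∂²ψ/∂t² = 6*(-5*s + 2)
∇²ψ = -30*s + 12
At (2, 3): -48.

-48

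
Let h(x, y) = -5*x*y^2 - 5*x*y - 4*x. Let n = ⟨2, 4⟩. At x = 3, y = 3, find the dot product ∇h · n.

-548

∂h/∂x = -5*y^2 - 5*y - 4
∂h/∂y = -10*x*y - 5*x
∇h at (3, 3) = (-64, -105)
∇h · n = (-64)(2) + (-105)(4) = -548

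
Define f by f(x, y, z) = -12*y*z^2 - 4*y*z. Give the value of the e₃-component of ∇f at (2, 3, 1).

(∇f)_3 = ∂f/∂z = -24*y*z - 4*y
At (2, 3, 1): -84.

-84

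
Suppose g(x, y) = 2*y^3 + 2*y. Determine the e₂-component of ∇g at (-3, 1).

8

(∇g)_2 = ∂g/∂y = 6*y^2 + 2
At (-3, 1): 8.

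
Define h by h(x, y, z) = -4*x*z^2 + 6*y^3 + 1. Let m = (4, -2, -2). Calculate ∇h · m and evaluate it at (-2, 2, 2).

-272

∂h/∂x = -4*z^2
∂h/∂y = 18*y^2
∂h/∂z = -8*x*z
∇h at (-2, 2, 2) = (-16, 72, 32)
∇h · m = (-16)(4) + (72)(-2) + (32)(-2) = -272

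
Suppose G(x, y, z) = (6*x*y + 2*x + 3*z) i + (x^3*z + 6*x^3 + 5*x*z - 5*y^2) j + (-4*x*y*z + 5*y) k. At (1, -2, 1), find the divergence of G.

18

∂G₁/∂x = 6*y + 2
∂G₂/∂y = -10*y
∂G₃/∂z = -4*x*y
∇·G = -4*x*y - 4*y + 2
At (1, -2, 1): 18.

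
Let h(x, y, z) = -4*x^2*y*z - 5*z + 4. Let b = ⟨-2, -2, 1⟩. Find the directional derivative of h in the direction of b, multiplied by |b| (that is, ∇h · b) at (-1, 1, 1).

∂h/∂x = -8*x*y*z
∂h/∂y = -4*x^2*z
∂h/∂z = -4*x^2*y - 5
∇h at (-1, 1, 1) = (8, -4, -9)
∇h · b = (8)(-2) + (-4)(-2) + (-9)(1) = -17

-17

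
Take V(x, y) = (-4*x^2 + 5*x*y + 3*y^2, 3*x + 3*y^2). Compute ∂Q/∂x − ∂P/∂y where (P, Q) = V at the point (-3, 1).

12

∂V₂/∂x = 3
∂V₁/∂y = 5*x + 6*y
Scalar curl = -5*x - 6*y + 3
At (-3, 1): 12.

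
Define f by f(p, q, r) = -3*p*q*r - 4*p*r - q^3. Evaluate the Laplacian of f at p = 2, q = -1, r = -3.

6

∂²f/∂p² = 0
∂²f/∂q² = -6*q
∂²f/∂r² = 0
∇²f = -6*q
At (2, -1, -3): 6.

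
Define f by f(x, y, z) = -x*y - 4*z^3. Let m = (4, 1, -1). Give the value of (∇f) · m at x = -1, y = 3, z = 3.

∂f/∂x = -y
∂f/∂y = -x
∂f/∂z = -12*z^2
∇f at (-1, 3, 3) = (-3, 1, -108)
∇f · m = (-3)(4) + (1)(1) + (-108)(-1) = 97

97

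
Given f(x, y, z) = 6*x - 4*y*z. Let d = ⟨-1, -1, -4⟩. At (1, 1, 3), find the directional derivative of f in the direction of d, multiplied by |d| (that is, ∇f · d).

∂f/∂x = 6
∂f/∂y = -4*z
∂f/∂z = -4*y
∇f at (1, 1, 3) = (6, -12, -4)
∇f · d = (6)(-1) + (-12)(-1) + (-4)(-4) = 22

22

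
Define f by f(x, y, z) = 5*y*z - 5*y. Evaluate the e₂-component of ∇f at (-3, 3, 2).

5

(∇f)_2 = ∂f/∂y = 5*z - 5
At (-3, 3, 2): 5.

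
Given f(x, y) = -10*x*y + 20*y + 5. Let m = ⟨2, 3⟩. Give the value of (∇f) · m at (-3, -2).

∂f/∂x = -10*y
∂f/∂y = -10*x + 20
∇f at (-3, -2) = (20, 50)
∇f · m = (20)(2) + (50)(3) = 190

190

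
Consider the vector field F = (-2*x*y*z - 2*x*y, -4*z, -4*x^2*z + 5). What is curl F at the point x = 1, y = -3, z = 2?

(4, 22, 6)

(∇×F)₁ = ∂F₃/∂y − ∂F₂/∂z = 4
(∇×F)₂ = ∂F₁/∂z − ∂F₃/∂x = -2*x*y + 8*x*z
(∇×F)₃ = ∂F₂/∂x − ∂F₁/∂y = 2*x*z + 2*x
∇×F = (4, -2*x*y + 8*x*z, 2*x*z + 2*x)
At (1, -3, 2): (4, 22, 6).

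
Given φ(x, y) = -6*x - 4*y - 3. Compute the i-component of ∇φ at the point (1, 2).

-6

(∇φ)_1 = ∂φ/∂x = -6
At (1, 2): -6.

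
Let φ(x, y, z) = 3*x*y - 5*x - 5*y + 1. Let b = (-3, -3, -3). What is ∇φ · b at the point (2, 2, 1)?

∂φ/∂x = 3*y - 5
∂φ/∂y = 3*x - 5
∂φ/∂z = 0
∇φ at (2, 2, 1) = (1, 1, 0)
∇φ · b = (1)(-3) + (1)(-3) + (0)(-3) = -6

-6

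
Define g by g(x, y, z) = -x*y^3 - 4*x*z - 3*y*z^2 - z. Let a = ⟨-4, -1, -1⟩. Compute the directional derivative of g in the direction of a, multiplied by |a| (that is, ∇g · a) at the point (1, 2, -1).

∂g/∂x = -y^3 - 4*z
∂g/∂y = -3*x*y^2 - 3*z^2
∂g/∂z = -4*x - 6*y*z - 1
∇g at (1, 2, -1) = (-4, -15, 7)
∇g · a = (-4)(-4) + (-15)(-1) + (7)(-1) = 24

24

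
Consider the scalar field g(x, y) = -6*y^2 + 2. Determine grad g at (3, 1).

∂g/∂x = 0
∂g/∂y = -12*y
∇g = (0, -12*y)
At (3, 1): (0, -12).

(0, -12)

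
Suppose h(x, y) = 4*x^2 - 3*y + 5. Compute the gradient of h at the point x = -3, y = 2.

(-24, -3)

∂h/∂x = 8*x
∂h/∂y = -3
∇h = (8*x, -3)
At (-3, 2): (-24, -3).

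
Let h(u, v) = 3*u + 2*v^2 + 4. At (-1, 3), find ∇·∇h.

4

∂²h/∂u² = 0
∂²h/∂v² = 4
∇²h = 4
At (-1, 3): 4.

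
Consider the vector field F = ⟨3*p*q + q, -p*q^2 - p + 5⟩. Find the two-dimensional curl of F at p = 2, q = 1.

-9

∂F₂/∂p = -q^2 - 1
∂F₁/∂q = 3*p + 1
Scalar curl = -3*p - q^2 - 2
At (2, 1): -9.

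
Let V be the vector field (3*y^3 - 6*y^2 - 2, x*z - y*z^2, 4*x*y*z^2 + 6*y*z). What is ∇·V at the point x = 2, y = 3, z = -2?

∂V₁/∂x = 0
∂V₂/∂y = -z^2
∂V₃/∂z = 8*x*y*z + 6*y
∇·V = 8*x*y*z + 6*y - z^2
At (2, 3, -2): -82.

-82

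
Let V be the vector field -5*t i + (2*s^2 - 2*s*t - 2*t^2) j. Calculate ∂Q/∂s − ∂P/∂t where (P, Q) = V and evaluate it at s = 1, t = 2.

5

∂V₂/∂s = 4*s - 2*t
∂V₁/∂t = -5
Scalar curl = 4*s - 2*t + 5
At (1, 2): 5.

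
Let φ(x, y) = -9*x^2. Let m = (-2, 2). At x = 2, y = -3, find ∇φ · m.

∂φ/∂x = -18*x
∂φ/∂y = 0
∇φ at (2, -3) = (-36, 0)
∇φ · m = (-36)(-2) + (0)(2) = 72

72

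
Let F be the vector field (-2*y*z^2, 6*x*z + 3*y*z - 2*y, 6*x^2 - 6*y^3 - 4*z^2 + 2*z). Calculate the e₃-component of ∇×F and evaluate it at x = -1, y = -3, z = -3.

0

(∇×F)_3 = ∂F₂/∂x − ∂F₁/∂y
= 6*z − (-2*z^2)
= 2*z^2 + 6*z
At (-1, -3, -3): 0.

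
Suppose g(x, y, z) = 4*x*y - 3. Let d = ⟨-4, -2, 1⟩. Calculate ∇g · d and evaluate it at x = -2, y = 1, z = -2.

0

∂g/∂x = 4*y
∂g/∂y = 4*x
∂g/∂z = 0
∇g at (-2, 1, -2) = (4, -8, 0)
∇g · d = (4)(-4) + (-8)(-2) + (0)(1) = 0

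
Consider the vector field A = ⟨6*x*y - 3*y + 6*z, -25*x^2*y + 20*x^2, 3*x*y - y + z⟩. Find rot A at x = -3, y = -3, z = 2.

(-10, 15, -549)

(∇×A)₁ = ∂A₃/∂y − ∂A₂/∂z = 3*x - 1
(∇×A)₂ = ∂A₁/∂z − ∂A₃/∂x = -3*y + 6
(∇×A)₃ = ∂A₂/∂x − ∂A₁/∂y = -50*x*y + 34*x + 3
∇×A = (3*x - 1, -3*y + 6, -50*x*y + 34*x + 3)
At (-3, -3, 2): (-10, 15, -549).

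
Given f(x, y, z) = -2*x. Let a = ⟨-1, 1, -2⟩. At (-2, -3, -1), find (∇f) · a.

2

∂f/∂x = -2
∂f/∂y = 0
∂f/∂z = 0
∇f at (-2, -3, -1) = (-2, 0, 0)
∇f · a = (-2)(-1) + (0)(1) + (0)(-2) = 2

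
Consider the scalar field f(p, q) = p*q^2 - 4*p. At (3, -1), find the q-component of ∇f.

-6

(∇f)_2 = ∂f/∂q = 2*p*q
At (3, -1): -6.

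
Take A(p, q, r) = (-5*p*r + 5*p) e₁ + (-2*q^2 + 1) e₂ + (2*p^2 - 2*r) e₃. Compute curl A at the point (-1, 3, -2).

(0, 9, 0)

(∇×A)₁ = ∂A₃/∂q − ∂A₂/∂r = 0
(∇×A)₂ = ∂A₁/∂r − ∂A₃/∂p = -9*p
(∇×A)₃ = ∂A₂/∂p − ∂A₁/∂q = 0
∇×A = (0, -9*p, 0)
At (-1, 3, -2): (0, 9, 0).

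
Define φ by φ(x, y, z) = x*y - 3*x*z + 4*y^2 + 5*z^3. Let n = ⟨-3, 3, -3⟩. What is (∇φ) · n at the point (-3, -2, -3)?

-510

∂φ/∂x = y - 3*z
∂φ/∂y = x + 8*y
∂φ/∂z = -3*x + 15*z^2
∇φ at (-3, -2, -3) = (7, -19, 144)
∇φ · n = (7)(-3) + (-19)(3) + (144)(-3) = -510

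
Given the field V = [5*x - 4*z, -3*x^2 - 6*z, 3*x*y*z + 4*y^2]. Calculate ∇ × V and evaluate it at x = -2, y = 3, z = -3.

(∇×V)₁ = ∂V₃/∂y − ∂V₂/∂z = 3*x*z + 8*y + 6
(∇×V)₂ = ∂V₁/∂z − ∂V₃/∂x = -3*y*z - 4
(∇×V)₃ = ∂V₂/∂x − ∂V₁/∂y = -6*x
∇×V = (3*x*z + 8*y + 6, -3*y*z - 4, -6*x)
At (-2, 3, -3): (48, 23, 12).

(48, 23, 12)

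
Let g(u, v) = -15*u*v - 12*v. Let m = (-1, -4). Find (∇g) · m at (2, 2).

198

∂g/∂u = -15*v
∂g/∂v = -15*u - 12
∇g at (2, 2) = (-30, -42)
∇g · m = (-30)(-1) + (-42)(-4) = 198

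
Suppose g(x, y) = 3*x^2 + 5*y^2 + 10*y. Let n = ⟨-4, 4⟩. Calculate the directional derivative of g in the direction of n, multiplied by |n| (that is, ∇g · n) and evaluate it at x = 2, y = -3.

∂g/∂x = 6*x
∂g/∂y = 10*y + 10
∇g at (2, -3) = (12, -20)
∇g · n = (12)(-4) + (-20)(4) = -128

-128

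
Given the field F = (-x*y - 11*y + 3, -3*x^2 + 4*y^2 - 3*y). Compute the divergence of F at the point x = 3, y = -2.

∂F₁/∂x = -y
∂F₂/∂y = 8*y - 3
∇·F = 7*y - 3
At (3, -2): -17.

-17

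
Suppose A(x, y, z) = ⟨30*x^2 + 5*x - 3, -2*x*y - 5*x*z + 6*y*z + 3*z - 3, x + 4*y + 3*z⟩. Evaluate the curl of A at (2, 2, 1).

(∇×A)₁ = ∂A₃/∂y − ∂A₂/∂z = 5*x - 6*y + 1
(∇×A)₂ = ∂A₁/∂z − ∂A₃/∂x = -1
(∇×A)₃ = ∂A₂/∂x − ∂A₁/∂y = -2*y - 5*z
∇×A = (5*x - 6*y + 1, -1, -2*y - 5*z)
At (2, 2, 1): (-1, -1, -9).

(-1, -1, -9)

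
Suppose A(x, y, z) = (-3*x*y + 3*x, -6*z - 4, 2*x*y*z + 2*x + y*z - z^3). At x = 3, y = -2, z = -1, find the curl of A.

(∇×A)₁ = ∂A₃/∂y − ∂A₂/∂z = 2*x*z + z + 6
(∇×A)₂ = ∂A₁/∂z − ∂A₃/∂x = -2*y*z - 2
(∇×A)₃ = ∂A₂/∂x − ∂A₁/∂y = 3*x
∇×A = (2*x*z + z + 6, -2*y*z - 2, 3*x)
At (3, -2, -1): (-1, -6, 9).

(-1, -6, 9)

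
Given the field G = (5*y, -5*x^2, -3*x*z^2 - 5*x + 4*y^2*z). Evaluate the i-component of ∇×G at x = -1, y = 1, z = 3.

(∇×G)_1 = ∂G₃/∂y − ∂G₂/∂z
= 8*y*z − (0)
= 8*y*z
At (-1, 1, 3): 24.

24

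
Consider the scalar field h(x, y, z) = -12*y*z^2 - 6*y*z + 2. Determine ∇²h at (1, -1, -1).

24

∂²h/∂x² = 0
∂²h/∂y² = 0
∂²h/∂z² = -24*y
∇²h = -24*y
At (1, -1, -1): 24.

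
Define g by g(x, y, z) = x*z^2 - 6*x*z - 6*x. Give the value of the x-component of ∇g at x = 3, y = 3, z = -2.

10

(∇g)_1 = ∂g/∂x = z^2 - 6*z - 6
At (3, 3, -2): 10.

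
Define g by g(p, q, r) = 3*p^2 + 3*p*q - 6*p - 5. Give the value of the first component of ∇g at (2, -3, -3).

(∇g)_1 = ∂g/∂p = 6*p + 3*q - 6
At (2, -3, -3): -3.

-3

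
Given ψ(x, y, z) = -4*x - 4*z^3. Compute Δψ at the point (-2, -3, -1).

24

∂²ψ/∂x² = 0
∂²ψ/∂y² = 0
∂²ψ/∂z² = -24*z
∇²ψ = -24*z
At (-2, -3, -1): 24.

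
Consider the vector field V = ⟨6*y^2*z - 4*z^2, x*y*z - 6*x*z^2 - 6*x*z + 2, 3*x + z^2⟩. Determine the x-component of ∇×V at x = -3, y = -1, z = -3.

87

(∇×V)_1 = ∂V₃/∂y − ∂V₂/∂z
= 0 − (x*y - 12*x*z - 6*x)
= -x*y + 12*x*z + 6*x
At (-3, -1, -3): 87.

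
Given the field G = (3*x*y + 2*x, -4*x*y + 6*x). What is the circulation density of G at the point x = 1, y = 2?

∂G₂/∂x = -4*y + 6
∂G₁/∂y = 3*x
Scalar curl = -3*x - 4*y + 6
At (1, 2): -5.

-5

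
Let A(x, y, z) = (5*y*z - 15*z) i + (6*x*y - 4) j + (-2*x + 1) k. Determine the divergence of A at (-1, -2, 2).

-6

∂A₁/∂x = 0
∂A₂/∂y = 6*x
∂A₃/∂z = 0
∇·A = 6*x
At (-1, -2, 2): -6.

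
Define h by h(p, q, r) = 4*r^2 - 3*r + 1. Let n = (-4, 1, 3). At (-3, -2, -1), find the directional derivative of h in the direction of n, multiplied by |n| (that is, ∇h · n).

-33

∂h/∂p = 0
∂h/∂q = 0
∂h/∂r = 8*r - 3
∇h at (-3, -2, -1) = (0, 0, -11)
∇h · n = (0)(-4) + (0)(1) + (-11)(3) = -33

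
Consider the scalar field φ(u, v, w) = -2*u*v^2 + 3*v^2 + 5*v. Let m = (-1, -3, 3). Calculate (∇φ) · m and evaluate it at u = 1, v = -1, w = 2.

∂φ/∂u = -2*v^2
∂φ/∂v = -4*u*v + 6*v + 5
∂φ/∂w = 0
∇φ at (1, -1, 2) = (-2, 3, 0)
∇φ · m = (-2)(-1) + (3)(-3) + (0)(3) = -7

-7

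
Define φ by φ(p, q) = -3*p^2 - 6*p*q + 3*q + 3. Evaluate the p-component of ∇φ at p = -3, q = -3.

(∇φ)_1 = ∂φ/∂p = -6*p - 6*q
At (-3, -3): 36.

36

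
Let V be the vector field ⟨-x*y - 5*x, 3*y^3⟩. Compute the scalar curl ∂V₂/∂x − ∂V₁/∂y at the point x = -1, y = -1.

-1

∂V₂/∂x = 0
∂V₁/∂y = -x
Scalar curl = x
At (-1, -1): -1.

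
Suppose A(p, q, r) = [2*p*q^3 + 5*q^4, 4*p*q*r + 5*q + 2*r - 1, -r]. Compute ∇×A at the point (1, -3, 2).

(10, 0, 462)

(∇×A)₁ = ∂A₃/∂q − ∂A₂/∂r = -4*p*q - 2
(∇×A)₂ = ∂A₁/∂r − ∂A₃/∂p = 0
(∇×A)₃ = ∂A₂/∂p − ∂A₁/∂q = -6*p*q^2 - 20*q^3 + 4*q*r
∇×A = (-4*p*q - 2, 0, -6*p*q^2 - 20*q^3 + 4*q*r)
At (1, -3, 2): (10, 0, 462).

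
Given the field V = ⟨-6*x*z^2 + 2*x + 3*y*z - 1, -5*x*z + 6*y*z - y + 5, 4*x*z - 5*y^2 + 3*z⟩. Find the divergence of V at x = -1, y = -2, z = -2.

∂V₁/∂x = -6*z^2 + 2
∂V₂/∂y = 6*z - 1
∂V₃/∂z = 4*x + 3
∇·V = 4*x - 6*z^2 + 6*z + 4
At (-1, -2, -2): -36.

-36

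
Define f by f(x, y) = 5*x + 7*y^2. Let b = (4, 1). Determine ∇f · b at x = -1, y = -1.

∂f/∂x = 5
∂f/∂y = 14*y
∇f at (-1, -1) = (5, -14)
∇f · b = (5)(4) + (-14)(1) = 6

6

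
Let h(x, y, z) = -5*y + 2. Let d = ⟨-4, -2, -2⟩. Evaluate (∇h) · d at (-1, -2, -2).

10

∂h/∂x = 0
∂h/∂y = -5
∂h/∂z = 0
∇h at (-1, -2, -2) = (0, -5, 0)
∇h · d = (0)(-4) + (-5)(-2) + (0)(-2) = 10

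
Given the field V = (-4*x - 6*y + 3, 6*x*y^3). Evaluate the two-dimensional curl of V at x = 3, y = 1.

∂V₂/∂x = 6*y^3
∂V₁/∂y = -6
Scalar curl = 6*y^3 + 6
At (3, 1): 12.

12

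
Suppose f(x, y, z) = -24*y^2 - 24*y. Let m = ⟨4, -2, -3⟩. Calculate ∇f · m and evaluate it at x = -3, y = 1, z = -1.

144

∂f/∂x = 0
∂f/∂y = -48*y - 24
∂f/∂z = 0
∇f at (-3, 1, -1) = (0, -72, 0)
∇f · m = (0)(4) + (-72)(-2) + (0)(-3) = 144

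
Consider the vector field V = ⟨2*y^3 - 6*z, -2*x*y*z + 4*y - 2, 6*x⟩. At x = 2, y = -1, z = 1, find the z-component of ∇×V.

-4

(∇×V)_3 = ∂V₂/∂x − ∂V₁/∂y
= -2*y*z − (6*y^2)
= -6*y^2 - 2*y*z
At (2, -1, 1): -4.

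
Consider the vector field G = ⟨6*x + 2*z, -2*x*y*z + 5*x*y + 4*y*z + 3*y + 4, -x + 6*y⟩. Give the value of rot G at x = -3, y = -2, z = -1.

(∇×G)₁ = ∂G₃/∂y − ∂G₂/∂z = 2*x*y - 4*y + 6
(∇×G)₂ = ∂G₁/∂z − ∂G₃/∂x = 3
(∇×G)₃ = ∂G₂/∂x − ∂G₁/∂y = -2*y*z + 5*y
∇×G = (2*x*y - 4*y + 6, 3, -2*y*z + 5*y)
At (-3, -2, -1): (26, 3, -14).

(26, 3, -14)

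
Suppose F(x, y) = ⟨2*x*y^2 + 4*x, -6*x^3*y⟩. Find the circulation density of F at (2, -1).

∂F₂/∂x = -18*x^2*y
∂F₁/∂y = 4*x*y
Scalar curl = -18*x^2*y - 4*x*y
At (2, -1): 80.

80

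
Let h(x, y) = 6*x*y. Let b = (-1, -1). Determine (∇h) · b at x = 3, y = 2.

-30

∂h/∂x = 6*y
∂h/∂y = 6*x
∇h at (3, 2) = (12, 18)
∇h · b = (12)(-1) + (18)(-1) = -30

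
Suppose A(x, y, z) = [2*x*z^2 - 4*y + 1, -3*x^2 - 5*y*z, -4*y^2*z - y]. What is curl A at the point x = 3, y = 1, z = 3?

(-20, 36, -14)

(∇×A)₁ = ∂A₃/∂y − ∂A₂/∂z = -8*y*z + 5*y - 1
(∇×A)₂ = ∂A₁/∂z − ∂A₃/∂x = 4*x*z
(∇×A)₃ = ∂A₂/∂x − ∂A₁/∂y = -6*x + 4
∇×A = (-8*y*z + 5*y - 1, 4*x*z, -6*x + 4)
At (3, 1, 3): (-20, 36, -14).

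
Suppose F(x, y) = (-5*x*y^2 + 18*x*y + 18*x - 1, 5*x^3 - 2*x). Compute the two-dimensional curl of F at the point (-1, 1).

21

∂F₂/∂x = 15*x^2 - 2
∂F₁/∂y = -10*x*y + 18*x
Scalar curl = 15*x^2 + 10*x*y - 18*x - 2
At (-1, 1): 21.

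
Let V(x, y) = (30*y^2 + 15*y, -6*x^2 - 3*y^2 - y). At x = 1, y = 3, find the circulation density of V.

-207

∂V₂/∂x = -12*x
∂V₁/∂y = 60*y + 15
Scalar curl = -12*x - 60*y - 15
At (1, 3): -207.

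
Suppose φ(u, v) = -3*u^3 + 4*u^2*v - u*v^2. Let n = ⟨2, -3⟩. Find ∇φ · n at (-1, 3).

∂φ/∂u = -9*u^2 + 8*u*v - v^2
∂φ/∂v = 4*u^2 - 2*u*v
∇φ at (-1, 3) = (-42, 10)
∇φ · n = (-42)(2) + (10)(-3) = -114

-114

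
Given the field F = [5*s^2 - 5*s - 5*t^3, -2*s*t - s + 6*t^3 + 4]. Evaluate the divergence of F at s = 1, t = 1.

21

∂F₁/∂s = 10*s - 5
∂F₂/∂t = -2*s + 18*t^2
∇·F = 8*s + 18*t^2 - 5
At (1, 1): 21.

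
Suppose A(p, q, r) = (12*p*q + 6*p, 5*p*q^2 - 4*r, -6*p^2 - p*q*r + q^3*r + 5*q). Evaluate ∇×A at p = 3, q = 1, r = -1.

(∇×A)₁ = ∂A₃/∂q − ∂A₂/∂r = -p*r + 3*q^2*r + 9
(∇×A)₂ = ∂A₁/∂r − ∂A₃/∂p = 12*p + q*r
(∇×A)₃ = ∂A₂/∂p − ∂A₁/∂q = -12*p + 5*q^2
∇×A = (-p*r + 3*q^2*r + 9, 12*p + q*r, -12*p + 5*q^2)
At (3, 1, -1): (9, 35, -31).

(9, 35, -31)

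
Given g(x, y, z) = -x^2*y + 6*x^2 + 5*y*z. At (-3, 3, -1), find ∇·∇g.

6

∂²g/∂x² = 2*(-y + 6)
∂²g/∂y² = 0
∂²g/∂z² = 0
∇²g = -2*y + 12
At (-3, 3, -1): 6.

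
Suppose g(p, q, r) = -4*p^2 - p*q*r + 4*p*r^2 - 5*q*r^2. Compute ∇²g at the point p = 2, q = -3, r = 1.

38

∂²g/∂p² = -8
∂²g/∂q² = 0
∂²g/∂r² = 2*(4*p - 5*q)
∇²g = 8*p - 10*q - 8
At (2, -3, 1): 38.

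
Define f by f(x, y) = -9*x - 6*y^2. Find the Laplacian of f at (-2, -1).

∂²f/∂x² = 0
∂²f/∂y² = -12
∇²f = -12
At (-2, -1): -12.

-12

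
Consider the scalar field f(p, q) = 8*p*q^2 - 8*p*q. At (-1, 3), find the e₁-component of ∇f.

48

(∇f)_1 = ∂f/∂p = 8*q^2 - 8*q
At (-1, 3): 48.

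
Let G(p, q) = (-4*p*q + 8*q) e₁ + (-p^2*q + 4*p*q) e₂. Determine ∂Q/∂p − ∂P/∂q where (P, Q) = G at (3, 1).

2

∂G₂/∂p = -2*p*q + 4*q
∂G₁/∂q = -4*p + 8
Scalar curl = -2*p*q + 4*p + 4*q - 8
At (3, 1): 2.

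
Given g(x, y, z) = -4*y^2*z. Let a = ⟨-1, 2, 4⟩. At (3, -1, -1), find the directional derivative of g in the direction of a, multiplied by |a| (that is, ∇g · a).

∂g/∂x = 0
∂g/∂y = -8*y*z
∂g/∂z = -4*y^2
∇g at (3, -1, -1) = (0, -8, -4)
∇g · a = (0)(-1) + (-8)(2) + (-4)(4) = -32

-32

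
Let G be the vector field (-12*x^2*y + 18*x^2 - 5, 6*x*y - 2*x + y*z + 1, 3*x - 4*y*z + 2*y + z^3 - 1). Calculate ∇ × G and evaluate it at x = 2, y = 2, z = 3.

(∇×G)₁ = ∂G₃/∂y − ∂G₂/∂z = -y - 4*z + 2
(∇×G)₂ = ∂G₁/∂z − ∂G₃/∂x = -3
(∇×G)₃ = ∂G₂/∂x − ∂G₁/∂y = 12*x^2 + 6*y - 2
∇×G = (-y - 4*z + 2, -3, 12*x^2 + 6*y - 2)
At (2, 2, 3): (-12, -3, 58).

(-12, -3, 58)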